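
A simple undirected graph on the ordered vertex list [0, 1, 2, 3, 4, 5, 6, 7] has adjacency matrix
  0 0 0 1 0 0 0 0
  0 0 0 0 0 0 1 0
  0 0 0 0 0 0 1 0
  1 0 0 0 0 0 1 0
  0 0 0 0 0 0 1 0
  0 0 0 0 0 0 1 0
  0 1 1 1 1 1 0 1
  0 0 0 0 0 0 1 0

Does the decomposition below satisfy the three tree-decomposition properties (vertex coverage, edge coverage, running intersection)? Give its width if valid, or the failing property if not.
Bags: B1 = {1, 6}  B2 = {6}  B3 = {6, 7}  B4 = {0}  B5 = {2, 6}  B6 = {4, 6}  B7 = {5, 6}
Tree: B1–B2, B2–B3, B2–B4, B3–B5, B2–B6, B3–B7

No — vertex 3 appears in no bag.

A tree decomposition must satisfy three properties: every vertex lies in some bag; for every edge, both endpoints lie together in some bag; and for every vertex, the bags containing it form a connected subtree. Here vertex 3 appears in no bag, so the decomposition is invalid.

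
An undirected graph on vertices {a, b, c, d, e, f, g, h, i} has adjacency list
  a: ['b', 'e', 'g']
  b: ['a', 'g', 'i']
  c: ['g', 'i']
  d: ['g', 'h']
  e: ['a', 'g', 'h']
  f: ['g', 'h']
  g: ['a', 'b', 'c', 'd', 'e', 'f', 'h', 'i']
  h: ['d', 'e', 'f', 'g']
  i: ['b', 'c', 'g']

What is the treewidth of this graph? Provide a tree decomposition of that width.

The largest bag has 3 vertices, giving width 2; this decomposition certifies tw(G) ≤ 2. Conversely, {d, g, h} is a clique of size 3, and the vertices of any clique must share a bag in every tree decomposition; so some bag has ≥ 3 vertices and tw(G) ≥ 2. The upper and lower bounds meet at 2, so that is the treewidth.

Treewidth 2.
One optimal decomposition is:
Bags: B1 = {d, g, h}  B2 = {e, g, h}  B3 = {a, e, g}  B4 = {a, b, g}  B5 = {b, g, i}  B6 = {f, g, h}  B7 = {c, g, i}
Tree: B1–B2, B2–B3, B3–B4, B4–B5, B1–B6, B5–B7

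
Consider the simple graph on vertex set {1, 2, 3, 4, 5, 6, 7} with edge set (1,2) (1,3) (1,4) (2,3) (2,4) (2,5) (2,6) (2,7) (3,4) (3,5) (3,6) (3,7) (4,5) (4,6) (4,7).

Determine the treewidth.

A width-3 tree decomposition is:
Bags: B1 = {2, 3, 4, 7}  B2 = {2, 3, 4, 5}  B3 = {2, 3, 4, 6}  B4 = {1, 2, 3, 4}
Tree: B1–B2, B1–B3, B1–B4
Each bag holds 4 vertices, so the decomposition has width 3, which upper-bounds the treewidth. Conversely, {1, 2, 3, 4} is a clique of size 4, and the vertices of any clique must share a bag in every tree decomposition; so some bag has ≥ 4 vertices and tw(G) ≥ 3. Therefore the treewidth is 3.

3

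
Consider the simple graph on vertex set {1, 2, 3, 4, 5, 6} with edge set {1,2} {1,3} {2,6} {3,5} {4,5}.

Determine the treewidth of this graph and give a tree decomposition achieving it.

Treewidth 1.
Bags: B1 = {4, 5}  B2 = {3, 5}  B3 = {1, 3}  B4 = {1, 2}  B5 = {2, 6}
Tree: B1–B2, B2–B3, B3–B4, B4–B5

Each bag holds 2 vertices, so the decomposition has width 1, which upper-bounds the treewidth. G has an edge, so its treewidth is at least 1. The upper and lower bounds meet at 1, so that is the treewidth.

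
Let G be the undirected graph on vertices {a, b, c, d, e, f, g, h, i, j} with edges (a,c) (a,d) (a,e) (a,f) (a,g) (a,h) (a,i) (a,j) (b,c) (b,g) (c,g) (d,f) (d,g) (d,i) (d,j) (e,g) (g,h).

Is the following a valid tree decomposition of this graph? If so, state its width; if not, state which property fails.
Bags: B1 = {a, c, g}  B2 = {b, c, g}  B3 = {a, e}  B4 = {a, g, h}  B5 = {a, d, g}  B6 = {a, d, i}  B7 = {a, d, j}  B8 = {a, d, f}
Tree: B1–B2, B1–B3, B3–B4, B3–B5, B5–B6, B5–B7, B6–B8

No — edge (g,e) lies in no bag.

A tree decomposition must satisfy three properties: every vertex lies in some bag; for every edge, both endpoints lie together in some bag; and for every vertex, the bags containing it form a connected subtree. Here edge (g,e) lies in no bag, so the decomposition is invalid.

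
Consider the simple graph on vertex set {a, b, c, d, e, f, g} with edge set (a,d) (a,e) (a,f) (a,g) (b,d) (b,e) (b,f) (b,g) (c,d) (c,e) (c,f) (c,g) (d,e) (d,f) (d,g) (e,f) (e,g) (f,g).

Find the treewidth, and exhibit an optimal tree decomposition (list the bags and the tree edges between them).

Treewidth 4.
One optimal decomposition is:
Bags: B1 = {c, d, e, f, g}  B2 = {a, d, e, f, g}  B3 = {b, d, e, f, g}
Tree: B1–B2, B1–B3

The largest bag has 5 vertices, giving width 4; this decomposition certifies tw(G) ≤ 4. For the lower bound, the 5 vertices {c, d, e, f, g} are pairwise adjacent, and any tree decomposition puts a clique entirely inside one bag — forcing width ≥ 4. The upper and lower bounds meet at 4, so that is the treewidth.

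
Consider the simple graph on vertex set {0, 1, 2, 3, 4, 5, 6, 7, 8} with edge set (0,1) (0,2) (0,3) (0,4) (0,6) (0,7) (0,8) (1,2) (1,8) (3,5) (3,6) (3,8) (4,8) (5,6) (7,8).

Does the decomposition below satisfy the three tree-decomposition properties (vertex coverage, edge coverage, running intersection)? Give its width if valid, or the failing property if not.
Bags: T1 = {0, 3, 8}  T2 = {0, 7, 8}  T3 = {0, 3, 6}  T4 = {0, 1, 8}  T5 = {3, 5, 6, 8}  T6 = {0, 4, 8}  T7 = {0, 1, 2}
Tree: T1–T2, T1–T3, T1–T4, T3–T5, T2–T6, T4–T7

No — bags containing vertex 8 are not connected in the tree.

A tree decomposition must satisfy three properties: every vertex lies in some bag; for every edge, both endpoints lie together in some bag; and for every vertex, the bags containing it form a connected subtree. Here bags containing vertex 8 are not connected in the tree, so the decomposition is invalid.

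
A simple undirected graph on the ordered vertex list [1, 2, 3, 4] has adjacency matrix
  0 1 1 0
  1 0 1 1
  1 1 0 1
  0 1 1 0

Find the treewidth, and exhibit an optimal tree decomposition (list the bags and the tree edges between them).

Treewidth 2.
One optimal decomposition is:
Bags: B1 = {2, 3, 4}  B2 = {1, 2, 3}
Tree: B1–B2

Every bag has size at most 3, so the width is 3 − 1 = 2 and tw(G) ≤ 2. Conversely, {1, 2, 3} is a clique of size 3, and the vertices of any clique must share a bag in every tree decomposition; so some bag has ≥ 3 vertices and tw(G) ≥ 2. Therefore the treewidth is 2.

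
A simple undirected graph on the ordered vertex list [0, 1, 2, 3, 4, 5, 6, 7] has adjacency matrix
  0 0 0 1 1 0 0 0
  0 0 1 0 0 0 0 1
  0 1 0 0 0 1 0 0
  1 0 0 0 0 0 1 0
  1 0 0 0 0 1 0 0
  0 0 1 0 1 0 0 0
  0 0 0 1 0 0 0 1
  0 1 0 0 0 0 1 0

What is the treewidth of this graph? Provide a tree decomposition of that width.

Treewidth 2.
Bags: B1 = {3, 6, 7}  B2 = {1, 3, 7}  B3 = {1, 2, 3}  B4 = {2, 3, 5}  B5 = {3, 4, 5}  B6 = {0, 3, 4}
Tree: B1–B2, B2–B3, B3–B4, B4–B5, B5–B6

Every bag has size at most 3, so the width is 3 − 1 = 2 and tw(G) ≤ 2. Since 3–6–7–1–2–5–4–0–3 is a cycle in G, G is not acyclic. Forests are exactly the graphs of treewidth ≤ 1, so tw(G) ≥ 2. Combining the bounds, tw(G) = 2.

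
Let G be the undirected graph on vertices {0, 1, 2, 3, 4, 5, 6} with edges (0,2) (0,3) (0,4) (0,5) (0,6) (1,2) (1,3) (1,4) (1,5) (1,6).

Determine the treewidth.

2

A width-2 tree decomposition is:
Bags: B1 = {0, 1, 4}  B2 = {0, 1, 5}  B3 = {0, 1, 6}  B4 = {0, 1, 2}  B5 = {0, 1, 3}
Tree: B1–B2, B2–B3, B3–B4, B4–B5
Every bag has size at most 3, so the width is 3 − 1 = 2 and tw(G) ≤ 2. Since 0–4–1–5–0 is a cycle in G, G is not acyclic. Forests are exactly the graphs of treewidth ≤ 1, so tw(G) ≥ 2. Therefore the treewidth is 2.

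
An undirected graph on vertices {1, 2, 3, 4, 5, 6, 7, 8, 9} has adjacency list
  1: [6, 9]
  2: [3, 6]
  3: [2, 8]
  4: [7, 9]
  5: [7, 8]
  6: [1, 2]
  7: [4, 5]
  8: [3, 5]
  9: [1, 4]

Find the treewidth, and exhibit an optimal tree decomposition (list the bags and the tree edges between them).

Treewidth 2.
Bags: B1 = {1, 2, 6}  B2 = {1, 2, 9}  B3 = {2, 4, 9}  B4 = {2, 4, 7}  B5 = {2, 5, 7}  B6 = {2, 5, 8}  B7 = {2, 3, 8}
Tree: B1–B2, B2–B3, B3–B4, B4–B5, B5–B6, B6–B7

The largest bag has 3 vertices, giving width 2; this decomposition certifies tw(G) ≤ 2. The edges 2–6–1–9–4–7–5–8–3–2 form a cycle, so G is not a tree and its treewidth is at least 2. Hence tw(G) = 2 exactly.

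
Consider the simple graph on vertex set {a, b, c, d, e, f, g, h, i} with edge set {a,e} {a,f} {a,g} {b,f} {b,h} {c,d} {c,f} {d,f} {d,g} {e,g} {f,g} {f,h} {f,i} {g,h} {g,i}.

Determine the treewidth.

2

A width-2 tree decomposition is:
Bags: B1 = {a, f, g}  B2 = {f, g, h}  B3 = {a, e, g}  B4 = {d, f, g}  B5 = {c, d, f}  B6 = {b, f, h}  B7 = {f, g, i}
Tree: B1–B2, B1–B3, B1–B4, B4–B5, B2–B6, B4–B7
Every bag has size at most 3, so the width is 3 − 1 = 2 and tw(G) ≤ 2. On the other hand G contains the 3-clique {a, e, g}. A clique must lie in a single bag of any decomposition, so no decomposition can have width below 2. Combining the bounds, tw(G) = 2.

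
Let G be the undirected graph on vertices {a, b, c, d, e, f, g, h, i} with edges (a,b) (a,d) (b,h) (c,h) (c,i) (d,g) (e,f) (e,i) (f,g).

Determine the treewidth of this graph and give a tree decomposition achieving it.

Treewidth 2.
Bags: B1 = {a, b, d}  B2 = {b, d, g}  B3 = {b, f, g}  B4 = {b, e, f}  B5 = {b, e, i}  B6 = {b, c, i}  B7 = {b, c, h}
Tree: B1–B2, B2–B3, B3–B4, B4–B5, B5–B6, B6–B7

Every bag has size at most 3, so the width is 3 − 1 = 2 and tw(G) ≤ 2. Since b–a–d–g–f–e–i–c–h–b is a cycle in G, G is not acyclic. Forests are exactly the graphs of treewidth ≤ 1, so tw(G) ≥ 2. Combining the bounds, tw(G) = 2.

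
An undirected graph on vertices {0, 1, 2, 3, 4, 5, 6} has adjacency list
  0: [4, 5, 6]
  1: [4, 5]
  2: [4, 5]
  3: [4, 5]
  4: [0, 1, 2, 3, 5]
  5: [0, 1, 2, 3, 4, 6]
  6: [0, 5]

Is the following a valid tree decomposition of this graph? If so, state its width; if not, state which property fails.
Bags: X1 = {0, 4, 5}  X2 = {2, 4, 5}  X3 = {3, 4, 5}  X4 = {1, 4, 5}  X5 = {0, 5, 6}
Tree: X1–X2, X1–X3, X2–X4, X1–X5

Every vertex of G appears in some bag (union = {0, 1, 2, 3, 4, 5, 6}); every edge is covered by a bag; and for each vertex v the set of bags containing v is connected in the bag tree. The decomposition is therefore valid. The largest bag has 3 vertices, so the width is 2.

Yes; width 2.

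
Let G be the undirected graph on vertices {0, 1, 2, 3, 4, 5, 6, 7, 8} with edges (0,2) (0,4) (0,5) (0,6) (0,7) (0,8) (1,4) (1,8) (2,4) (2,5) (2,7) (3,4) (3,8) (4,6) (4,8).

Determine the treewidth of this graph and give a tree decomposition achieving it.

Every bag has size at most 3, so the width is 3 − 1 = 2 and tw(G) ≤ 2. For the lower bound, the 3 vertices {0, 4, 8} are pairwise adjacent, and any tree decomposition puts a clique entirely inside one bag — forcing width ≥ 2. Therefore the treewidth is 2.

Treewidth 2.
One optimal decomposition is:
Bags: B1 = {0, 2, 4}  B2 = {0, 4, 8}  B3 = {0, 2, 7}  B4 = {3, 4, 8}  B5 = {0, 4, 6}  B6 = {1, 4, 8}  B7 = {0, 2, 5}
Tree: B1–B2, B1–B3, B2–B4, B2–B5, B4–B6, B1–B7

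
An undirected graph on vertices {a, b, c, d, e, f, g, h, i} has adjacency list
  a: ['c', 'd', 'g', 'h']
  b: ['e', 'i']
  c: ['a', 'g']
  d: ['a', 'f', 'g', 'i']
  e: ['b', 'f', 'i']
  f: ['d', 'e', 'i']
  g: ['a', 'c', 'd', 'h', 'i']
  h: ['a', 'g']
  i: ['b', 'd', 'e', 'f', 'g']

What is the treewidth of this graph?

A width-2 tree decomposition is:
Bags: B1 = {a, d, g}  B2 = {a, g, h}  B3 = {d, g, i}  B4 = {d, f, i}  B5 = {a, c, g}  B6 = {e, f, i}  B7 = {b, e, i}
Tree: B1–B2, B1–B3, B3–B4, B1–B5, B4–B6, B6–B7
Each bag holds 3 vertices, so the decomposition has width 2, which upper-bounds the treewidth. Conversely, {a, d, g} is a clique of size 3, and the vertices of any clique must share a bag in every tree decomposition; so some bag has ≥ 3 vertices and tw(G) ≥ 2. The upper and lower bounds meet at 2, so that is the treewidth.

2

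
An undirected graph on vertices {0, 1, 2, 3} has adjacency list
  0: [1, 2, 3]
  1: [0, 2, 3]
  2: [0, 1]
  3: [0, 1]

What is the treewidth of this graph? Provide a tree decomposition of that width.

Treewidth 2.
Bags: B1 = {0, 1, 3}  B2 = {0, 1, 2}
Tree: B1–B2

The largest bag has 3 vertices, giving width 2; this decomposition certifies tw(G) ≤ 2. Conversely, {0, 1, 2} is a clique of size 3, and the vertices of any clique must share a bag in every tree decomposition; so some bag has ≥ 3 vertices and tw(G) ≥ 2. Therefore the treewidth is 2.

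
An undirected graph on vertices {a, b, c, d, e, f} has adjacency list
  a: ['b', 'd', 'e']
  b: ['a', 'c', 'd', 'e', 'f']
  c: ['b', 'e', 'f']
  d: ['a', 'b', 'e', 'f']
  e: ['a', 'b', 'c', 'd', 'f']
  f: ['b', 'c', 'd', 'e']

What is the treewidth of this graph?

A width-3 tree decomposition is:
Bags: B1 = {b, d, e, f}  B2 = {a, b, d, e}  B3 = {b, c, e, f}
Tree: B1–B2, B1–B3
Each bag holds 4 vertices, so the decomposition has width 3, which upper-bounds the treewidth. Conversely, {b, d, e, f} is a clique of size 4, and the vertices of any clique must share a bag in every tree decomposition; so some bag has ≥ 4 vertices and tw(G) ≥ 3. Hence tw(G) = 3 exactly.

3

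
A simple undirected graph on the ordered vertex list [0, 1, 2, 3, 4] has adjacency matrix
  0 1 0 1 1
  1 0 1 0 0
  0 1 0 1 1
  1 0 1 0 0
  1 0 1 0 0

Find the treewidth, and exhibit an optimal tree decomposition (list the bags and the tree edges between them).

Treewidth 2.
Bags: B1 = {0, 1, 2}  B2 = {0, 2, 3}  B3 = {0, 2, 4}
Tree: B1–B2, B2–B3

Every bag has size at most 3, so the width is 3 − 1 = 2 and tw(G) ≤ 2. Since 0–1–2–3–0 is a cycle in G, G is not acyclic. Forests are exactly the graphs of treewidth ≤ 1, so tw(G) ≥ 2. Therefore the treewidth is 2.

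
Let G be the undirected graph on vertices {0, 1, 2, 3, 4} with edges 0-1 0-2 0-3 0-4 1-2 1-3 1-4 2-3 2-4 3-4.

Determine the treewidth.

A width-4 tree decomposition is:
Bags: B1 = {0, 1, 2, 3, 4}
Tree: (single bag)
A single bag containing all 5 vertices is trivially a valid decomposition of width 4. Conversely, {0, 1, 2, 3, 4} is a clique of size 5, and the vertices of any clique must share a bag in every tree decomposition; so some bag has ≥ 5 vertices and tw(G) ≥ 4. The upper and lower bounds meet at 4, so that is the treewidth.

4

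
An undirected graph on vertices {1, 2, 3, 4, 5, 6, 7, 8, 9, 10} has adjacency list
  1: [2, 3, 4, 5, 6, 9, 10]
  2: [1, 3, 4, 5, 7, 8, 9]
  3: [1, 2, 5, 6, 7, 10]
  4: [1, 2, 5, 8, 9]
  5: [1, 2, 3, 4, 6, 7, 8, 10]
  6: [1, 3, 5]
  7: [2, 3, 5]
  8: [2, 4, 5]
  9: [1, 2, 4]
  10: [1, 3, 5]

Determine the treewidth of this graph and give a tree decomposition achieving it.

The largest bag has 4 vertices, giving width 3; this decomposition certifies tw(G) ≤ 3. For the lower bound, the 4 vertices {1, 2, 4, 9} are pairwise adjacent, and any tree decomposition puts a clique entirely inside one bag — forcing width ≥ 3. Hence tw(G) = 3 exactly.

Treewidth 3.
One optimal decomposition is:
Bags: B1 = {1, 2, 3, 5}  B2 = {2, 3, 5, 7}  B3 = {1, 3, 5, 6}  B4 = {1, 2, 4, 5}  B5 = {2, 4, 5, 8}  B6 = {1, 3, 5, 10}  B7 = {1, 2, 4, 9}
Tree: B1–B2, B1–B3, B1–B4, B4–B5, B3–B6, B4–B7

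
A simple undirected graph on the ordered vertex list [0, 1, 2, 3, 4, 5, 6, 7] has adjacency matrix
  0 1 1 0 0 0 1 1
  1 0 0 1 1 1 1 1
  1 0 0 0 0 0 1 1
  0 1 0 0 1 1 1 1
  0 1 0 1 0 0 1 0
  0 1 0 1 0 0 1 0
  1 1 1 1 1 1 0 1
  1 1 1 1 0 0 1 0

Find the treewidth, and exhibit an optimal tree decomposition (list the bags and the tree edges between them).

Each bag holds 4 vertices, so the decomposition has width 3, which upper-bounds the treewidth. On the other hand G contains the 4-clique {0, 1, 6, 7}. A clique must lie in a single bag of any decomposition, so no decomposition can have width below 3. Therefore the treewidth is 3.

Treewidth 3.
One such decomposition:
Bags: B1 = {0, 1, 6, 7}  B2 = {0, 2, 6, 7}  B3 = {1, 3, 6, 7}  B4 = {1, 3, 4, 6}  B5 = {1, 3, 5, 6}
Tree: B1–B2, B1–B3, B3–B4, B4–B5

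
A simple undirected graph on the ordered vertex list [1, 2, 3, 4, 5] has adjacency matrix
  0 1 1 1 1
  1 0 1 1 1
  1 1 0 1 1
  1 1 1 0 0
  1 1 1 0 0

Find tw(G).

A width-3 tree decomposition is:
Bags: B1 = {1, 2, 3, 4}  B2 = {1, 2, 3, 5}
Tree: B1–B2
Every bag has size at most 4, so the width is 4 − 1 = 3 and tw(G) ≤ 3. On the other hand G contains the 4-clique {1, 2, 3, 4}. A clique must lie in a single bag of any decomposition, so no decomposition can have width below 3. Therefore the treewidth is 3.

3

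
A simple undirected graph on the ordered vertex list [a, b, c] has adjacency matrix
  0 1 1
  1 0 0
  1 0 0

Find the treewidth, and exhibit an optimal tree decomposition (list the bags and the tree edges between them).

Each bag holds 2 vertices, so the decomposition has width 1, which upper-bounds the treewidth. Any graph with an edge has treewidth ≥ 1, and G has the edge c–a. Combining the bounds, tw(G) = 1.

Treewidth 1.
One such decomposition:
Bags: B1 = {a, c}  B2 = {a, b}
Tree: B1–B2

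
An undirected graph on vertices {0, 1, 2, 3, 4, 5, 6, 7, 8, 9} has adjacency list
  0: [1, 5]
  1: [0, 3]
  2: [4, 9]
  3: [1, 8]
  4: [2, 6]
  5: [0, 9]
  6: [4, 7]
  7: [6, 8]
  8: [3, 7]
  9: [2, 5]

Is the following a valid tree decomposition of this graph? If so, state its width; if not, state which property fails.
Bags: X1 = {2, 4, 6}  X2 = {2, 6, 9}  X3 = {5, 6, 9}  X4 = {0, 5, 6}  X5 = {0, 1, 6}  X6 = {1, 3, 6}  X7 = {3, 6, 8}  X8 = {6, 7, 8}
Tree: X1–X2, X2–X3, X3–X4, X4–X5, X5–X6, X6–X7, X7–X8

Yes; width 2.

Every vertex of G appears in some bag (union = {0, 1, 2, 3, 4, 5, 6, 7, 8, 9}); every edge is covered by a bag; and for each vertex v the set of bags containing v is connected in the bag tree. The decomposition is therefore valid. The largest bag has 3 vertices, so the width is 2.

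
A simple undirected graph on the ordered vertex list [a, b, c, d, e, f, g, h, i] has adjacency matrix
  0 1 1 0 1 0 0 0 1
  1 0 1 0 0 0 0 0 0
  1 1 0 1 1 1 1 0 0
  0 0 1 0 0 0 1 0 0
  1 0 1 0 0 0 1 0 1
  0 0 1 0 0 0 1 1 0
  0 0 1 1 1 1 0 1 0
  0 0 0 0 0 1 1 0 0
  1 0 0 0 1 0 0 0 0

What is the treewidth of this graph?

A width-2 tree decomposition is:
Bags: B1 = {a, c, e}  B2 = {c, e, g}  B3 = {c, d, g}  B4 = {a, e, i}  B5 = {c, f, g}  B6 = {a, b, c}  B7 = {f, g, h}
Tree: B1–B2, B2–B3, B1–B4, B2–B5, B1–B6, B5–B7
Every bag has size at most 3, so the width is 3 − 1 = 2 and tw(G) ≤ 2. Conversely, {f, g, h} is a clique of size 3, and the vertices of any clique must share a bag in every tree decomposition; so some bag has ≥ 3 vertices and tw(G) ≥ 2. Therefore the treewidth is 2.

2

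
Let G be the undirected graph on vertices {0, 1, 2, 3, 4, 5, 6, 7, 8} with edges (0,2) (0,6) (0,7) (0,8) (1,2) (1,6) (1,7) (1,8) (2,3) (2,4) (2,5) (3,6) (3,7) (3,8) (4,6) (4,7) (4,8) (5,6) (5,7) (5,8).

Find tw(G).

4

A width-4 tree decomposition is:
Bags: B1 = {1, 2, 6, 7, 8}  B2 = {2, 5, 6, 7, 8}  B3 = {2, 4, 6, 7, 8}  B4 = {2, 3, 6, 7, 8}  B5 = {0, 2, 6, 7, 8}
Tree: B1–B2, B2–B3, B3–B4, B4–B5
Each bag holds 5 vertices, so the decomposition has width 4, which upper-bounds the treewidth. For the lower bound: the 5 vertex sets {1,2}, {5,7}, {4,6}, {8}, {3} are disjoint, each induces a connected subgraph, and every pair is joined by at least one edge of G. Contracting each set to a single vertex therefore yields K_{5} as a minor, and since treewidth is minor-monotone, tw(G) ≥ tw(K_{5}) = 4. Therefore the treewidth is 4.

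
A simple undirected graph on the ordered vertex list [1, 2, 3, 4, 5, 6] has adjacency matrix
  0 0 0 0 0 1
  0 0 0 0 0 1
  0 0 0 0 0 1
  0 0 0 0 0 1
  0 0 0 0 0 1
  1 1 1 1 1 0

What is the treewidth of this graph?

A width-1 tree decomposition is:
Bags: B1 = {5, 6}  B2 = {4, 6}  B3 = {1, 6}  B4 = {2, 6}  B5 = {3, 6}
Tree: B1–B2, B2–B3, B2–B4, B3–B5
Each bag holds 2 vertices, so the decomposition has width 1, which upper-bounds the treewidth. G has an edge, so its treewidth is at least 1. Combining the bounds, tw(G) = 1.

1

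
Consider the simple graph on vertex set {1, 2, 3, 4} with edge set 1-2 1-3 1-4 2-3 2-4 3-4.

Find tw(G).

3

A width-3 tree decomposition is:
Bags: B1 = {1, 2, 3, 4}
Tree: (single bag)
With just one bag of size 4, the width is 4 − 1 = 3, so tw(G) ≤ 3. For the lower bound, the 4 vertices {1, 2, 3, 4} are pairwise adjacent, and any tree decomposition puts a clique entirely inside one bag — forcing width ≥ 3. Therefore the treewidth is 3.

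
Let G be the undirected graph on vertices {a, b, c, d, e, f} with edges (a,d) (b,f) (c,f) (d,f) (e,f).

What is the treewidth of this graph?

A width-1 tree decomposition is:
Bags: B1 = {b, f}  B2 = {e, f}  B3 = {d, f}  B4 = {c, f}  B5 = {a, d}
Tree: B1–B2, B1–B3, B2–B4, B3–B5
Every bag has size at most 2, so the width is 2 − 1 = 1 and tw(G) ≤ 1. Any graph with an edge has treewidth ≥ 1, and G has the edge f–b. The upper and lower bounds meet at 1, so that is the treewidth.

1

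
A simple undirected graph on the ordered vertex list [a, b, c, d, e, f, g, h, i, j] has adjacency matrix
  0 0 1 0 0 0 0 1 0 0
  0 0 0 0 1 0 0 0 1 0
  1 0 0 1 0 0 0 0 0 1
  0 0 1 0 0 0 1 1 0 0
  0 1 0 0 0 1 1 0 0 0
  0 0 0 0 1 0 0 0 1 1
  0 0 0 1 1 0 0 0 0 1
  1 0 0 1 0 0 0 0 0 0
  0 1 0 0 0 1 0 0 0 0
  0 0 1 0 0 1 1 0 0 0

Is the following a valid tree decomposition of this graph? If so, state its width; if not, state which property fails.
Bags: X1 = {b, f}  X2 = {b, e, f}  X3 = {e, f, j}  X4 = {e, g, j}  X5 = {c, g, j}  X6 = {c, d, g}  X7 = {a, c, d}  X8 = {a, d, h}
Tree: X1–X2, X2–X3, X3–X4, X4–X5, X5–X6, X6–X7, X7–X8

No — vertex i appears in no bag.

A tree decomposition must satisfy three properties: every vertex lies in some bag; for every edge, both endpoints lie together in some bag; and for every vertex, the bags containing it form a connected subtree. Here vertex i appears in no bag, so the decomposition is invalid.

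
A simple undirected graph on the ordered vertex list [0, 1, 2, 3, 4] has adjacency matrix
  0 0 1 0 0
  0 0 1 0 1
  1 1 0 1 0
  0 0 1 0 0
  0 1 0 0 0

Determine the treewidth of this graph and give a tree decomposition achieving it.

Treewidth 1.
One such decomposition:
Bags: B1 = {1, 2}  B2 = {0, 2}  B3 = {2, 3}  B4 = {1, 4}
Tree: B1–B2, B2–B3, B1–B4

The largest bag has 2 vertices, giving width 1; this decomposition certifies tw(G) ≤ 1. Since G has at least one edge (e.g. 2–1), it is not an edgeless graph, so tw(G) ≥ 1. Combining the bounds, tw(G) = 1.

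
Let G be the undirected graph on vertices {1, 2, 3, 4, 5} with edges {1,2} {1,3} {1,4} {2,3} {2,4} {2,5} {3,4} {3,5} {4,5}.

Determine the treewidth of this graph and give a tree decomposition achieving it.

Every bag has size at most 4, so the width is 4 − 1 = 3 and tw(G) ≤ 3. Conversely, {1, 2, 3, 4} is a clique of size 4, and the vertices of any clique must share a bag in every tree decomposition; so some bag has ≥ 4 vertices and tw(G) ≥ 3. Hence tw(G) = 3 exactly.

Treewidth 3.
One optimal decomposition is:
Bags: B1 = {2, 3, 4, 5}  B2 = {1, 2, 3, 4}
Tree: B1–B2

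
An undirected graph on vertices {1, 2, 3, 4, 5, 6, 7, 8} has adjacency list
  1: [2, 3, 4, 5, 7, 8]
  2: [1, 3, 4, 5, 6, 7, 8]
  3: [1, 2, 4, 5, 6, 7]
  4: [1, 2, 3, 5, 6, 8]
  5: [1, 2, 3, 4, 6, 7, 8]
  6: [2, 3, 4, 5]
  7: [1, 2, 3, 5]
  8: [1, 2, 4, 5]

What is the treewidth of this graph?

4

A width-4 tree decomposition is:
Bags: B1 = {1, 2, 4, 5, 8}  B2 = {1, 2, 3, 4, 5}  B3 = {2, 3, 4, 5, 6}  B4 = {1, 2, 3, 5, 7}
Tree: B1–B2, B2–B3, B2–B4
Every bag has size at most 5, so the width is 5 − 1 = 4 and tw(G) ≤ 4. Conversely, {1, 2, 4, 5, 8} is a clique of size 5, and the vertices of any clique must share a bag in every tree decomposition; so some bag has ≥ 5 vertices and tw(G) ≥ 4. Hence tw(G) = 4 exactly.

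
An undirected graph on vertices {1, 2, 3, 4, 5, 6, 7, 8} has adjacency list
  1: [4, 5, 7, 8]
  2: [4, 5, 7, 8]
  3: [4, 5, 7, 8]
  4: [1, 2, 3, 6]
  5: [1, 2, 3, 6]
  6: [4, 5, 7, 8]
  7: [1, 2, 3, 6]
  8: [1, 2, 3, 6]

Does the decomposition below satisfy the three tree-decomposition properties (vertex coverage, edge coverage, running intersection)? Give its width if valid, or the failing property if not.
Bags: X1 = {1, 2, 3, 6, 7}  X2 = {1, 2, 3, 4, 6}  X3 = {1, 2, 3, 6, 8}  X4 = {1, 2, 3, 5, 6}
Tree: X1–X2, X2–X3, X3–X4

Yes; width 4.

Every vertex of G appears in some bag (union = {1, 2, 3, 4, 5, 6, 7, 8}); every edge is covered by a bag; and for each vertex v the set of bags containing v is connected in the bag tree. The decomposition is therefore valid. The largest bag has 5 vertices, so the width is 4.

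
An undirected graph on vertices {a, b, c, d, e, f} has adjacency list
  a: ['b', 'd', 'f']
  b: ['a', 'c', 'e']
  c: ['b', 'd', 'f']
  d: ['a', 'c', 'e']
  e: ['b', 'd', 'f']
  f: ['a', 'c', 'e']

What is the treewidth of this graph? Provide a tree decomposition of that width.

Every bag has size at most 4, so the width is 4 − 1 = 3 and tw(G) ≤ 3. For the lower bound: the 4 vertex sets {e,f}, {b,c}, {d}, {a} are disjoint, each induces a connected subgraph, and every pair is joined by at least one edge of G. Contracting each set to a single vertex therefore yields K_{4} as a minor, and since treewidth is minor-monotone, tw(G) ≥ tw(K_{4}) = 3. Therefore the treewidth is 3.

Treewidth 3.
One such decomposition:
Bags: B1 = {b, d, e, f}  B2 = {b, c, d, f}  B3 = {a, b, d, f}
Tree: B1–B2, B2–B3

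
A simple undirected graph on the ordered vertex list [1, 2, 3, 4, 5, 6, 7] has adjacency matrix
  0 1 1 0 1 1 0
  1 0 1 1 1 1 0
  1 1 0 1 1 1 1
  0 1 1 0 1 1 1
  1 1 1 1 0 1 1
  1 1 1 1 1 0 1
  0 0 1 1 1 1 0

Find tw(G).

A width-4 tree decomposition is:
Bags: B1 = {2, 3, 4, 5, 6}  B2 = {1, 2, 3, 5, 6}  B3 = {3, 4, 5, 6, 7}
Tree: B1–B2, B1–B3
Each bag holds 5 vertices, so the decomposition has width 4, which upper-bounds the treewidth. Conversely, {1, 2, 3, 5, 6} is a clique of size 5, and the vertices of any clique must share a bag in every tree decomposition; so some bag has ≥ 5 vertices and tw(G) ≥ 4. Therefore the treewidth is 4.

4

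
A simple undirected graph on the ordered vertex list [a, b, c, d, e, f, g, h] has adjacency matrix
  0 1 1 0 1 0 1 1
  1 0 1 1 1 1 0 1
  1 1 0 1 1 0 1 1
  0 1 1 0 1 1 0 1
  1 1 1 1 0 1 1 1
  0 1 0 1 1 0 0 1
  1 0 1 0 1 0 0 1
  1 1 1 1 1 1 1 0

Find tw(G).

4

A width-4 tree decomposition is:
Bags: B1 = {a, b, c, e, h}  B2 = {b, c, d, e, h}  B3 = {a, c, e, g, h}  B4 = {b, d, e, f, h}
Tree: B1–B2, B1–B3, B2–B4
The largest bag has 5 vertices, giving width 4; this decomposition certifies tw(G) ≤ 4. Conversely, {a, c, e, g, h} is a clique of size 5, and the vertices of any clique must share a bag in every tree decomposition; so some bag has ≥ 5 vertices and tw(G) ≥ 4. Combining the bounds, tw(G) = 4.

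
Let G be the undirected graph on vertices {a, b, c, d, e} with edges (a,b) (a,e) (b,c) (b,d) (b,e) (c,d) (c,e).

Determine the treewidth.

A width-2 tree decomposition is:
Bags: B1 = {b, c, e}  B2 = {a, b, e}  B3 = {b, c, d}
Tree: B1–B2, B1–B3
The largest bag has 3 vertices, giving width 2; this decomposition certifies tw(G) ≤ 2. On the other hand G contains the 3-clique {b, c, d}. A clique must lie in a single bag of any decomposition, so no decomposition can have width below 2. Therefore the treewidth is 2.

2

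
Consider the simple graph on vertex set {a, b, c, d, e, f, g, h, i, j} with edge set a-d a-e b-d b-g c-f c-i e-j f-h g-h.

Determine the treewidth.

A width-1 tree decomposition is:
Bags: B1 = {e, j}  B2 = {a, e}  B3 = {a, d}  B4 = {b, d}  B5 = {b, g}  B6 = {g, h}  B7 = {f, h}  B8 = {c, f}  B9 = {c, i}
Tree: B1–B2, B2–B3, B3–B4, B4–B5, B5–B6, B6–B7, B7–B8, B8–B9
Every bag has size at most 2, so the width is 2 − 1 = 1 and tw(G) ≤ 1. Any graph with an edge has treewidth ≥ 1, and G has the edge j–e. The upper and lower bounds meet at 1, so that is the treewidth.

1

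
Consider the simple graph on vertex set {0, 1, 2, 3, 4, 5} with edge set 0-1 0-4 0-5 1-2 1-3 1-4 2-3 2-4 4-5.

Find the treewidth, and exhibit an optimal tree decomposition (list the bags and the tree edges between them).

Every bag has size at most 3, so the width is 3 − 1 = 2 and tw(G) ≤ 2. Conversely, {0, 1, 4} is a clique of size 3, and the vertices of any clique must share a bag in every tree decomposition; so some bag has ≥ 3 vertices and tw(G) ≥ 2. Hence tw(G) = 2 exactly.

Treewidth 2.
One such decomposition:
Bags: B1 = {1, 2, 4}  B2 = {1, 2, 3}  B3 = {0, 1, 4}  B4 = {0, 4, 5}
Tree: B1–B2, B1–B3, B3–B4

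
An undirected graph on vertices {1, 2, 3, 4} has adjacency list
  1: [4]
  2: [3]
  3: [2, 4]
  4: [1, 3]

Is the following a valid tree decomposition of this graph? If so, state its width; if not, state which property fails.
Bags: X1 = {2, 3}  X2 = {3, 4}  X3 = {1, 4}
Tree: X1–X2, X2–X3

Every vertex of G appears in some bag (union = {1, 2, 3, 4}); every edge is covered by a bag; and for each vertex v the set of bags containing v is connected in the bag tree. The decomposition is therefore valid. The largest bag has 2 vertices, so the width is 1.

Yes; width 1.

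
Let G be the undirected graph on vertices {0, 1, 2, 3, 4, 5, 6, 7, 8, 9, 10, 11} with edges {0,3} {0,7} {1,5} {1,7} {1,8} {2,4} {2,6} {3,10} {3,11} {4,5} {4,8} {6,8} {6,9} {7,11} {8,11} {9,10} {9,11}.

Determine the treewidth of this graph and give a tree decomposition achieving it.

Every bag has size at most 4, so the width is 4 − 1 = 3 and tw(G) ≤ 3. For the lower bound: the 4 vertex sets {2,4,5}, {1}, {8}, {6,7,9,11} are disjoint, each induces a connected subgraph, and every pair is joined by at least one edge of G. Contracting each set to a single vertex therefore yields K_{4} as a minor, and since treewidth is minor-monotone, tw(G) ≥ tw(K_{4}) = 3. Therefore the treewidth is 3.

Treewidth 3.
One such decomposition:
Bags: B1 = {1, 2, 4, 5}  B2 = {1, 2, 4, 8}  B3 = {1, 2, 6, 8}  B4 = {1, 6, 7, 8}  B5 = {6, 7, 8, 11}  B6 = {6, 7, 9, 11}  B7 = {0, 7, 9, 11}  B8 = {0, 3, 9, 11}  B9 = {0, 3, 9, 10}
Tree: B1–B2, B2–B3, B3–B4, B4–B5, B5–B6, B6–B7, B7–B8, B8–B9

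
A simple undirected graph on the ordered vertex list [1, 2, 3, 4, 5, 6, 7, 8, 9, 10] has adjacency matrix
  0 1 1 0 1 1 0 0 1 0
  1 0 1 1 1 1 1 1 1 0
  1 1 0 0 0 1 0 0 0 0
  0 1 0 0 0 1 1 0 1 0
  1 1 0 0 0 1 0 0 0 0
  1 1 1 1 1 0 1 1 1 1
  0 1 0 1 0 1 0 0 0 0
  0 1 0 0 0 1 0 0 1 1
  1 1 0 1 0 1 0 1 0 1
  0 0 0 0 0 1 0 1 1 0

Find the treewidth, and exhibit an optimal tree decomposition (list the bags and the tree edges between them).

Treewidth 3.
Bags: B1 = {2, 6, 8, 9}  B2 = {1, 2, 6, 9}  B3 = {6, 8, 9, 10}  B4 = {1, 2, 3, 6}  B5 = {1, 2, 5, 6}  B6 = {2, 4, 6, 9}  B7 = {2, 4, 6, 7}
Tree: B1–B2, B1–B3, B2–B4, B2–B5, B1–B6, B6–B7

The largest bag has 4 vertices, giving width 3; this decomposition certifies tw(G) ≤ 3. For the lower bound, the 4 vertices {2, 6, 8, 9} are pairwise adjacent, and any tree decomposition puts a clique entirely inside one bag — forcing width ≥ 3. Hence tw(G) = 3 exactly.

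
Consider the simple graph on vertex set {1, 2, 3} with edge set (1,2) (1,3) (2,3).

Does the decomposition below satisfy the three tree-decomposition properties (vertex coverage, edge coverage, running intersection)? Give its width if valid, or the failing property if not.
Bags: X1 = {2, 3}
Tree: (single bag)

No — vertex 1 appears in no bag.

A tree decomposition must satisfy three properties: every vertex lies in some bag; for every edge, both endpoints lie together in some bag; and for every vertex, the bags containing it form a connected subtree. Here vertex 1 appears in no bag, so the decomposition is invalid.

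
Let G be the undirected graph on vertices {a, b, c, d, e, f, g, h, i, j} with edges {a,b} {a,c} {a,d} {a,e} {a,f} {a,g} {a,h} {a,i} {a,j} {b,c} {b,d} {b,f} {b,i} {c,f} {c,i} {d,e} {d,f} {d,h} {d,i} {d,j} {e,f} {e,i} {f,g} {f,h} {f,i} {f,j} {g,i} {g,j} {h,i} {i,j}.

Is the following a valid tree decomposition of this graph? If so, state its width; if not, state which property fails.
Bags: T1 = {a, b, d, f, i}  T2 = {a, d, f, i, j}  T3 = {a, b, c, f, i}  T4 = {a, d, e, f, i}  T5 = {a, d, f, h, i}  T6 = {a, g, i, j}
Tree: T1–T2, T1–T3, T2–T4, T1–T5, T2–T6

No — edge (f,g) lies in no bag.

A tree decomposition must satisfy three properties: every vertex lies in some bag; for every edge, both endpoints lie together in some bag; and for every vertex, the bags containing it form a connected subtree. Here edge (f,g) lies in no bag, so the decomposition is invalid.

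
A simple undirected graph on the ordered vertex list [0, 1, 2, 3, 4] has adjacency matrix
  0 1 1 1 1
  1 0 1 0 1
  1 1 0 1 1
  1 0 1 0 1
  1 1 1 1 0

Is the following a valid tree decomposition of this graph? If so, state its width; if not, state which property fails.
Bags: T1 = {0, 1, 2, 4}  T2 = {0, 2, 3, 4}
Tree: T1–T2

Vertex coverage: the bags together contain {0, 1, 2, 3, 4}, the full vertex set. Edge coverage: each edge of G has both endpoints in at least one bag. Running intersection: for every vertex, the bags containing it form a connected subtree. All three properties hold, so this is a valid tree decomposition of width max|bag| − 1 = 3, and hence tw(G) ≤ 3.

Yes; width 3.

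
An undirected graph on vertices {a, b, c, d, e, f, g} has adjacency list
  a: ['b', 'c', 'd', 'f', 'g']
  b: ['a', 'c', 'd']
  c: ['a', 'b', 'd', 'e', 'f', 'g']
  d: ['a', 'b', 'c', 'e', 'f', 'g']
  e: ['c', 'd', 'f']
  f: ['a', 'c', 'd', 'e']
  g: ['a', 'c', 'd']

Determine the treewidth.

A width-3 tree decomposition is:
Bags: B1 = {c, d, e, f}  B2 = {a, c, d, f}  B3 = {a, c, d, g}  B4 = {a, b, c, d}
Tree: B1–B2, B2–B3, B3–B4
Every bag has size at most 4, so the width is 4 − 1 = 3 and tw(G) ≤ 3. Conversely, {c, d, e, f} is a clique of size 4, and the vertices of any clique must share a bag in every tree decomposition; so some bag has ≥ 4 vertices and tw(G) ≥ 3. The upper and lower bounds meet at 3, so that is the treewidth.

3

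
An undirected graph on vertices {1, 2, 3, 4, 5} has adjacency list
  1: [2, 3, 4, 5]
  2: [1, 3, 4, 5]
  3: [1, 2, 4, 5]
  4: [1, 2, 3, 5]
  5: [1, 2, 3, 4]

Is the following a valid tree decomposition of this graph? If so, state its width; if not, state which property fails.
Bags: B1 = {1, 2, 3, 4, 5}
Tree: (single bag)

Yes; width 4.

Checking the three conditions: (i) the bags cover all of {1, 2, 3, 4, 5}; (ii) for each edge, some bag contains both endpoints; (iii) the bags containing any fixed vertex form a subtree. All hold, so the decomposition is valid with width 5 − 1 = 4.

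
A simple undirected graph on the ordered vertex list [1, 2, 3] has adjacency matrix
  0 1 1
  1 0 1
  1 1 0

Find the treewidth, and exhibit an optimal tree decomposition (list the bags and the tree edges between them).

Treewidth 2.
One optimal decomposition is:
Bags: B1 = {1, 2, 3}
Tree: (single bag)

A single bag containing all 3 vertices is trivially a valid decomposition of width 2. Conversely, {1, 2, 3} is a clique of size 3, and the vertices of any clique must share a bag in every tree decomposition; so some bag has ≥ 3 vertices and tw(G) ≥ 2. Therefore the treewidth is 2.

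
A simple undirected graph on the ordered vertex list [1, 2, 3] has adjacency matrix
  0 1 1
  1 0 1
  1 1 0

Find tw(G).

A width-2 tree decomposition is:
Bags: B1 = {1, 2, 3}
Tree: (single bag)
A single bag containing all 3 vertices is trivially a valid decomposition of width 2. On the other hand G contains the 3-clique {1, 2, 3}. A clique must lie in a single bag of any decomposition, so no decomposition can have width below 2. Therefore the treewidth is 2.

2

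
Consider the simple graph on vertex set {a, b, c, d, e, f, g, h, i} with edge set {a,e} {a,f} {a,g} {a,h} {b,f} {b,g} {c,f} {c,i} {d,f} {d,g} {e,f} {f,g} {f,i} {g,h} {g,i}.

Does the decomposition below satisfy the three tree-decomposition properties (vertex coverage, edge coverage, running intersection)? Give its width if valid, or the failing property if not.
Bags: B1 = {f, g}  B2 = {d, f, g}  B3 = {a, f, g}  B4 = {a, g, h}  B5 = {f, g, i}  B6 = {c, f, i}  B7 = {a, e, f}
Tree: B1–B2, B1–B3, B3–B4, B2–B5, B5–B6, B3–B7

No — vertex b appears in no bag.

A tree decomposition must satisfy three properties: every vertex lies in some bag; for every edge, both endpoints lie together in some bag; and for every vertex, the bags containing it form a connected subtree. Here vertex b appears in no bag, so the decomposition is invalid.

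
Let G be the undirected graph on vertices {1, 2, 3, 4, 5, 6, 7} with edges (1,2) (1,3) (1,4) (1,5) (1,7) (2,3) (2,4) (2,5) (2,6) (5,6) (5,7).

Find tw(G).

2

A width-2 tree decomposition is:
Bags: B1 = {1, 2, 3}  B2 = {1, 2, 5}  B3 = {1, 2, 4}  B4 = {2, 5, 6}  B5 = {1, 5, 7}
Tree: B1–B2, B2–B3, B2–B4, B2–B5
Every bag has size at most 3, so the width is 3 − 1 = 2 and tw(G) ≤ 2. On the other hand G contains the 3-clique {1, 2, 3}. A clique must lie in a single bag of any decomposition, so no decomposition can have width below 2. Therefore the treewidth is 2.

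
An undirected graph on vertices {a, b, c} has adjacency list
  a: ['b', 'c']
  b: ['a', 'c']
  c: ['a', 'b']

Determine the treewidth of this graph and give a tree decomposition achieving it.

Treewidth 2.
One such decomposition:
Bags: B1 = {a, b, c}
Tree: (single bag)

With just one bag of size 3, the width is 3 − 1 = 2, so tw(G) ≤ 2. On the other hand G contains the 3-clique {a, b, c}. A clique must lie in a single bag of any decomposition, so no decomposition can have width below 2. The upper and lower bounds meet at 2, so that is the treewidth.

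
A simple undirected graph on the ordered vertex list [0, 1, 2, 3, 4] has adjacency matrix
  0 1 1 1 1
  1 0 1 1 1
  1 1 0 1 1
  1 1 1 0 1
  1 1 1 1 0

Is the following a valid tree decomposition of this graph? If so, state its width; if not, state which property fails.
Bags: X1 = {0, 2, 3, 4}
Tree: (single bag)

A tree decomposition must satisfy three properties: every vertex lies in some bag; for every edge, both endpoints lie together in some bag; and for every vertex, the bags containing it form a connected subtree. Here vertex 1 appears in no bag, so the decomposition is invalid.

No — vertex 1 appears in no bag.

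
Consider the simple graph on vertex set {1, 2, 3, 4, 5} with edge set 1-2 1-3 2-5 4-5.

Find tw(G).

1

A width-1 tree decomposition is:
Bags: B1 = {4, 5}  B2 = {2, 5}  B3 = {1, 2}  B4 = {1, 3}
Tree: B1–B2, B2–B3, B3–B4
Every bag has size at most 2, so the width is 2 − 1 = 1 and tw(G) ≤ 1. G has an edge, so its treewidth is at least 1. Hence tw(G) = 1 exactly.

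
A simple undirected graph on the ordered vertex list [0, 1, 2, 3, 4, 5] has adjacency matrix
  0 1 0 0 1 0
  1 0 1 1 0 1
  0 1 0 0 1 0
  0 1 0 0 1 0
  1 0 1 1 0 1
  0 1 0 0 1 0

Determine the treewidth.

A width-2 tree decomposition is:
Bags: B1 = {1, 3, 4}  B2 = {1, 2, 4}  B3 = {1, 4, 5}  B4 = {0, 1, 4}
Tree: B1–B2, B2–B3, B3–B4
Each bag holds 3 vertices, so the decomposition has width 2, which upper-bounds the treewidth. Since 3–4–2–1–3 is a cycle in G, G is not acyclic. Forests are exactly the graphs of treewidth ≤ 1, so tw(G) ≥ 2. Therefore the treewidth is 2.

2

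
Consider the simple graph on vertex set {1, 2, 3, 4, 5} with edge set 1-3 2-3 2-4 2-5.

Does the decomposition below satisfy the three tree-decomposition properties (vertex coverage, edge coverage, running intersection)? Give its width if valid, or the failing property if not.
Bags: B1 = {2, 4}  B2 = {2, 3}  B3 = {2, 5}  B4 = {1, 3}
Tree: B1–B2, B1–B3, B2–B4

Vertex coverage: the bags together contain {1, 2, 3, 4, 5}, the full vertex set. Edge coverage: each edge of G has both endpoints in at least one bag. Running intersection: for every vertex, the bags containing it form a connected subtree. All three properties hold, so this is a valid tree decomposition of width max|bag| − 1 = 1, and hence tw(G) ≤ 1.

Yes; width 1.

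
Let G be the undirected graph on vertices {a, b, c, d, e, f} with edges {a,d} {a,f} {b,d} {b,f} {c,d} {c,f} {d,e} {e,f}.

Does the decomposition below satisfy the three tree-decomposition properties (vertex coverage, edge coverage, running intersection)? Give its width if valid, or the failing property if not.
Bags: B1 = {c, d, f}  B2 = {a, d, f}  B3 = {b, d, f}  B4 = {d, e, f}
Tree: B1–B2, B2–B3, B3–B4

Checking the three conditions: (i) the bags cover all of {a, b, c, d, e, f}; (ii) for each edge, some bag contains both endpoints; (iii) the bags containing any fixed vertex form a subtree. All hold, so the decomposition is valid with width 3 − 1 = 2.

Yes; width 2.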